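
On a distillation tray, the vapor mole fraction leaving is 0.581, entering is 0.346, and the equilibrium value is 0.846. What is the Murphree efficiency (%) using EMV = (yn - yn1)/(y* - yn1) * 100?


Murphree vapor efficiency: EMV = (y_n - y_(n-1)) / (y*_n - y_(n-1)) * 100
EMV = (0.581 - 0.346) / (0.846 - 0.346) * 100 = 0.235 / 0.5 * 100 = 47.00

47.00 %


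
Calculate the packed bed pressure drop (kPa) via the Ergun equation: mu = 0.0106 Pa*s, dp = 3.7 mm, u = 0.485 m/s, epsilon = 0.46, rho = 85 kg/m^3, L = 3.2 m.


dp = 3.7 mm = 0.0037 m
Viscous term = 150*0.0106*0.485*(1-0.46)^2 / (0.0037^2*0.46^3) = 168752
Inertial term = 1.75*85*0.485^2*(1-0.46) / (0.0037*0.46^3) = 52463.7
dP/L = 168752 + 52463.7 = 221216 Pa/m
dP = 221216 * 3.2 / 1000 = 707.9 kPa

707.9 kPa


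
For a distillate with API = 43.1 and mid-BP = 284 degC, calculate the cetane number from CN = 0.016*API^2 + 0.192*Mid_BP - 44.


CN = 0.016 * 43.1^2 + 0.192 * 284 - 44
CN = 29.72176 + 54.528 - 44 = 40.24976

40.24976


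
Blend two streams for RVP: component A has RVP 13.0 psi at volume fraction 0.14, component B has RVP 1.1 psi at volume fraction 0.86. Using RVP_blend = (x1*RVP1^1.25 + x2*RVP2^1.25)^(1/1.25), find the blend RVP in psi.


Chevron index: RVP_blend = (sum xi*RVPi^1.25)^(1/1.25)
RVP^1.25 terms: 0.14 * 13.0^1.25 + 0.86 * 1.1^1.25 = 4.42468
RVP_blend = 4.42468^(1/1.25) = 3.286

3.286 psi


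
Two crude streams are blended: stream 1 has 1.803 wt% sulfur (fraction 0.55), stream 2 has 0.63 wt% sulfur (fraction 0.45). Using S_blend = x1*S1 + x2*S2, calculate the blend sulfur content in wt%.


Linear sulfur blending: S_blend = x1*S1 + x2*S2
Contribution 1: 0.55 * 1.803 = 0.99165 wt%
Contribution 2: 0.45 * 0.63 = 0.2835 wt%
S_blend = 0.99165 + 0.2835 = 1.27515

1.27515 wt%


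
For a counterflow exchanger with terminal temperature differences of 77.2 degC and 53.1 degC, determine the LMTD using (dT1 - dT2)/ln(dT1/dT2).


LMTD = (dT1 - dT2) / ln(dT1/dT2)
= (77.2 - 53.1) / ln(77.2 / 53.1) = 24.1 / 0.374223 = 64.40

64.40 degC


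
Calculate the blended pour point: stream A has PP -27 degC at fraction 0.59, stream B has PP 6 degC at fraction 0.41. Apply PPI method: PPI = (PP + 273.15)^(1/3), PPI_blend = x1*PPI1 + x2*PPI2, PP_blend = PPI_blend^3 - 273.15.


PPI_1 = (-27 + 273.15)^(1/3) = 6.2671
PPI_2 = (6 + 273.15)^(1/3) = 6.535506
PPI_blend = 0.59 * 6.2671 + 0.41 * 6.535506 = 6.377146
PP_blend = 6.377146^3 - 273.15 = 259.3457 - 273.15 = -13.8

-13.8 degC


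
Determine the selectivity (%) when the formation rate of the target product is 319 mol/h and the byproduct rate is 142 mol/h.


Selectivity = desired / (desired + undesired) * 100
Total products = 319 + 142 = 461 mol/h
S = 319 / 461 * 100
= 0.6920 * 100
= 69.20 %

69.20 %


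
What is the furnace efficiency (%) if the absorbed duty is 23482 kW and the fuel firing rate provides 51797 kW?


Furnace efficiency = Q_absorbed / Q_fuel * 100
= 23482 / 51797 * 100 = 45.33

45.33 %


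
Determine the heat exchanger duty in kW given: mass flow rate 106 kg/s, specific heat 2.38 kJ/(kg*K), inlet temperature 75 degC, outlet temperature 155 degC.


Q = m_dot * cp * delta_T
delta_T = 155 - 75 = 80 K
Q = 106 * 2.38 * 80
= 252.28 * 80
= 20182.4 kW

20182.4 kW


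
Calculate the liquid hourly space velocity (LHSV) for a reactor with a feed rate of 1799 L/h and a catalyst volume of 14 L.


LHSV = volumetric feed rate / catalyst volume
= 1799 L/h / 14 L
= 128.5 h^-1

128.5 h^-1


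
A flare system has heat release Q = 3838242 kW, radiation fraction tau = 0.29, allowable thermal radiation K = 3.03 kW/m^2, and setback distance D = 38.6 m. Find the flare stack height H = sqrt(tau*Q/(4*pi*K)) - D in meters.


tau*Q/(4*pi*K) = 0.29 * 3838242 / (4 * pi * 3.03) = 29233.3
sqrt(29233.3) = 170.977
H = 170.977 - 38.6 = 132.4

132.4 m


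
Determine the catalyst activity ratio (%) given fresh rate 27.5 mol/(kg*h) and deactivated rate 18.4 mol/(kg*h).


Activity (%) = (rate_used / rate_fresh) * 100
rate_used = 18.4, rate_fresh = 27.5
= (18.4 / 27.5) * 100
= 0.6691 * 100 = 66.91

66.91 %


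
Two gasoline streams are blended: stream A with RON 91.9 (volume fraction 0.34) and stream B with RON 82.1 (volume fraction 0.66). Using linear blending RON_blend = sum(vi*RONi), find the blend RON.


Linear blending: RON_blend = sum(vi * RONi)
Contribution 1: 0.34 * 91.9 = 31.246
Contribution 2: 0.66 * 82.1 = 54.186
RON_blend = 31.246 + 54.186 = 85.432

85.432


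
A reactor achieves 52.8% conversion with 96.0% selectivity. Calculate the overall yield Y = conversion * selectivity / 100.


Overall yield = conversion (%) * selectivity (%) / 100
Conversion = 52.8%, Selectivity = 96.0%
Y = 52.8 * 96.0 / 100
= 50.688 %

50.688 %


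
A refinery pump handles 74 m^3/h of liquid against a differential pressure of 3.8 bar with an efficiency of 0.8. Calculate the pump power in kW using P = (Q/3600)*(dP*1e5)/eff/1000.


Q = 74 / 3600 = 0.0205556 m^3/s
P = 0.0205556 * (3.8 * 1e5) / 0.8 / 1000 = 9.764

9.764 kW


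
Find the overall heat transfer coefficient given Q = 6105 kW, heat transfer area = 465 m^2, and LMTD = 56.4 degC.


From Q = U*A*LMTD, U = Q / (A * LMTD)
U = 6105 / (465 * 56.4) = 6105 / 26226 = 0.2328

0.2328 kW/(m^2*K)


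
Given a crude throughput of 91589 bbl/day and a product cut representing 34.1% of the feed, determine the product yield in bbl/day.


Crude throughput = 91589 bbl/day
Fraction yield = 34.1%
yield = throughput * fraction / 100
yield = 91589 * 34.1 / 100 = 31231.849

31231.849 bbl/day


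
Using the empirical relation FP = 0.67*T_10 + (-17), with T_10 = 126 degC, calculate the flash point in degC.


FP = 0.67 * 126 + (-17) = 67.42

67.42 degC


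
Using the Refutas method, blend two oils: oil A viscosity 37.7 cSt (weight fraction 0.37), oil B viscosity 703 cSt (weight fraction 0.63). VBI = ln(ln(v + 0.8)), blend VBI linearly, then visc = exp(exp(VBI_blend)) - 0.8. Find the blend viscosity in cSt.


Refutas method: VBN_i = 14.534*ln(ln(visc_i + 0.8)) + 10.975, blended linearly by mass fraction; since VBN is linear in VBI_i = ln(ln(visc_i + 0.8)) and the fractions sum to 1, blend VBI directly: visc = exp(exp(VBI_blend)) - 0.8
VBI_1 = ln(ln(37.7 + 0.8)) = 1.29491
VBI_2 = ln(ln(703 + 0.8)) = 1.88046
VBI_blend = 0.37 * 1.29491 + 0.63 * 1.88046 = 1.66381
visc_blend = exp(exp(1.66381)) - 0.8 = 195.4

195.4 cSt


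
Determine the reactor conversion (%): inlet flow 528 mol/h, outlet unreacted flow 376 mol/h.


X = (F_in - F_out) / F_in * 100
Moles reacted = 528 - 376 = 152
X = 152 / 528 * 100
= 0.2879 * 100
= 28.79 %

28.79 %


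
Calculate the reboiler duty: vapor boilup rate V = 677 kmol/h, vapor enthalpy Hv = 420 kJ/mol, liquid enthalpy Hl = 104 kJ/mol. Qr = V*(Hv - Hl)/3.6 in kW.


Qr = 677 * (420 - 104) / 3.6 = 677 * 316 / 3.6 = 59430

59430 kW


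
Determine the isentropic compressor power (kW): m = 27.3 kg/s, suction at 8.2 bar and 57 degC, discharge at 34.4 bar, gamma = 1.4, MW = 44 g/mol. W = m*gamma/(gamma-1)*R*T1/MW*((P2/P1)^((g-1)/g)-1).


Isentropic work: W = m*(gamma/(gamma-1))*(R*T1/MW)*((P2/P1)^((gamma-1)/gamma) - 1)
T1 = 57 + 273.15 = 330.15 K
Pressure ratio = 34.4 / 8.2 = 4.19512
Exponent = (1.4 - 1)/1.4 = 0.285714
(P2/P1)^exp - 1 = 4.19512^0.285714 - 1 = 0.506353
W = 27.3 * 1.4 / 0.4 * 8.314 * 330.15 / 44 * 0.506353 = 3018

3018 kW


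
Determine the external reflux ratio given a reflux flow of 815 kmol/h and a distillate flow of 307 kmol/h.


Reflux ratio definition: R = L / D (liquid returned / distillate withdrawn)
L = 815 kmol/h, D = 307 kmol/h
R = 815 / 307 = 2.655

2.655


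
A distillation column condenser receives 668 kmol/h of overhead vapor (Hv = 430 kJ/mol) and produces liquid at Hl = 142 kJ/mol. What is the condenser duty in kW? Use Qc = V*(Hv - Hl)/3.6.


Qc = 668 * (430 - 142) / 3.6 = 668 * 288 / 3.6 = 53440

53440 kW


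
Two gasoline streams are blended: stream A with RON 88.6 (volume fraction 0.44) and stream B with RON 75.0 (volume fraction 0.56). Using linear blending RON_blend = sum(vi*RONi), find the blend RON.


Linear blending: RON_blend = sum(vi * RONi)
Contribution 1: 0.44 * 88.6 = 38.984
Contribution 2: 0.56 * 75.0 = 42
RON_blend = 38.984 + 42 = 80.984

80.984


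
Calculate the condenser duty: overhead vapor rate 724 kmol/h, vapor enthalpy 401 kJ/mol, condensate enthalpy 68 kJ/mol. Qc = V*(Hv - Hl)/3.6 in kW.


Qc = 724 * (401 - 68) / 3.6 = 724 * 333 / 3.6 = 66970

66970 kW


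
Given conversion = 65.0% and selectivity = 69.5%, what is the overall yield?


Overall yield = conversion (%) * selectivity (%) / 100
Conversion = 65.0%, Selectivity = 69.5%
Y = 65.0 * 69.5 / 100
= 45.175 %

45.175 %


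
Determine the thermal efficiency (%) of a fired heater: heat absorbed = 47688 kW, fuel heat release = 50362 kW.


Furnace efficiency = Q_absorbed / Q_fuel * 100
= 47688 / 50362 * 100 = 94.69

94.69 %


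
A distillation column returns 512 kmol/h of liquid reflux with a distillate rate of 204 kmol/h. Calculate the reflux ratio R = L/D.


Reflux ratio definition: R = L / D (liquid returned / distillate withdrawn)
L = 512 kmol/h, D = 204 kmol/h
R = 512 / 204 = 2.510

2.510


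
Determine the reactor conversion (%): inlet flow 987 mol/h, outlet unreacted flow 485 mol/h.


X = (F_in - F_out) / F_in * 100
Moles reacted = 987 - 485 = 502
X = 502 / 987 * 100
= 0.5086 * 100
= 50.86 %

50.86 %


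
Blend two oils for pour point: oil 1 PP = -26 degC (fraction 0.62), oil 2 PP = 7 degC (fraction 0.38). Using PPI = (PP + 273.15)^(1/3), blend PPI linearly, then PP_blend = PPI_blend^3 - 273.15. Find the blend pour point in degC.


PPI_1 = (-26 + 273.15)^(1/3) = 6.275575
PPI_2 = (7 + 273.15)^(1/3) = 6.543301
PPI_blend = 0.62 * 6.275575 + 0.38 * 6.543301 = 6.377311
PP_blend = 6.377311^3 - 273.15 = 259.3658 - 273.15 = -13.78

-13.78 degC


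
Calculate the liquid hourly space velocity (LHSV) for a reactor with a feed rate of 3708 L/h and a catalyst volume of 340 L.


LHSV = volumetric feed rate / catalyst volume
= 3708 L/h / 340 L
= 10.91 h^-1

10.91 h^-1


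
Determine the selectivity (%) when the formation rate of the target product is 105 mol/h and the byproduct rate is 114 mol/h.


Selectivity = desired / (desired + undesired) * 100
Total products = 105 + 114 = 219 mol/h
S = 105 / 219 * 100
= 0.4795 * 100
= 47.95 %

47.95 %


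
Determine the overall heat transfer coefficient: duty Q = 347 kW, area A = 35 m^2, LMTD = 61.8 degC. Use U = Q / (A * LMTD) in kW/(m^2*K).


From Q = U*A*LMTD, U = Q / (A * LMTD)
U = 347 / (35 * 61.8) = 347 / 2163 = 0.1604

0.1604 kW/(m^2*K)


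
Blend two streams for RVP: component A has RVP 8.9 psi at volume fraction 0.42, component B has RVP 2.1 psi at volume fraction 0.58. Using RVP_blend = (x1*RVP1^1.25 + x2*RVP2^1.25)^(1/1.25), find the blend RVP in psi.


Chevron index: RVP_blend = (sum xi*RVPi^1.25)^(1/1.25)
RVP^1.25 terms: 0.42 * 8.9^1.25 + 0.58 * 2.1^1.25 = 7.92258
RVP_blend = 7.92258^(1/1.25) = 5.237

5.237 psi


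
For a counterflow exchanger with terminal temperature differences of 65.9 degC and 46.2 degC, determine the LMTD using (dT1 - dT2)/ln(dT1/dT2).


LMTD = (dT1 - dT2) / ln(dT1/dT2)
= (65.9 - 46.2) / ln(65.9 / 46.2) = 19.7 / 0.355159 = 55.47

55.47 degC


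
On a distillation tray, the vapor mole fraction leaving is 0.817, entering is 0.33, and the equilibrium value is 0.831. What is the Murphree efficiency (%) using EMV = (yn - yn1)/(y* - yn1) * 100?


Murphree vapor efficiency: EMV = (y_n - y_(n-1)) / (y*_n - y_(n-1)) * 100
EMV = (0.817 - 0.33) / (0.831 - 0.33) * 100 = 0.487 / 0.501 * 100 = 97.21

97.21 %


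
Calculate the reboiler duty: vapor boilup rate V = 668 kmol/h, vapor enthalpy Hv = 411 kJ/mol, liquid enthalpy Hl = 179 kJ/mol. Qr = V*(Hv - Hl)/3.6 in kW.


Qr = 668 * (411 - 179) / 3.6 = 668 * 232 / 3.6 = 43050

43050 kW


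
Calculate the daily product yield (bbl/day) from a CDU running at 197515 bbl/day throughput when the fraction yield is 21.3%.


Crude throughput = 197515 bbl/day
Fraction yield = 21.3%
yield = throughput * fraction / 100
yield = 197515 * 21.3 / 100 = 42070.695

42070.695 bbl/day


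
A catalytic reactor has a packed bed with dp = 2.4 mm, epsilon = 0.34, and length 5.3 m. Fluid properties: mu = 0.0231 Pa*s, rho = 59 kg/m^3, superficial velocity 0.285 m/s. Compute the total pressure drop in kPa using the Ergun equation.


dp = 2.4 mm = 0.0024 m
Viscous term = 150*0.0231*0.285*(1-0.34)^2 / (0.0024^2*0.34^3) = 1900100
Inertial term = 1.75*59*0.285^2*(1-0.34) / (0.0024*0.34^3) = 58678.1
dP/L = 1900100 + 58678.1 = 1958780 Pa/m
dP = 1958780 * 5.3 / 1000 = 10380 kPa

10380 kPa


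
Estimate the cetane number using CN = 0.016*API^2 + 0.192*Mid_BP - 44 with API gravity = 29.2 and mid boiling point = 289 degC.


CN = 0.016 * 29.2^2 + 0.192 * 289 - 44
CN = 13.64224 + 55.488 - 44 = 25.13024

25.13024


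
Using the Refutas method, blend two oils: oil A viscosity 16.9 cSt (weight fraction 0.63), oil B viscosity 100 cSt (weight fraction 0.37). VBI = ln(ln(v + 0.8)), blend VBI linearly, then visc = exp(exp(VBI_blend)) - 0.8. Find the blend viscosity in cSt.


Refutas method: VBN_i = 14.534*ln(ln(visc_i + 0.8)) + 10.975, blended linearly by mass fraction; since VBN is linear in VBI_i = ln(ln(visc_i + 0.8)) and the fractions sum to 1, blend VBI directly: visc = exp(exp(VBI_blend)) - 0.8
VBI_1 = ln(ln(16.9 + 0.8)) = 1.05555
VBI_2 = ln(ln(100 + 0.8)) = 1.52891
VBI_blend = 0.63 * 1.05555 + 0.37 * 1.52891 = 1.23069
visc_blend = exp(exp(1.23069)) - 0.8 = 29.88

29.88 cSt


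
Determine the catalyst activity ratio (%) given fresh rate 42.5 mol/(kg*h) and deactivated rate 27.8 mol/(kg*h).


Activity (%) = (rate_used / rate_fresh) * 100
rate_used = 27.8, rate_fresh = 42.5
= (27.8 / 42.5) * 100
= 0.6541 * 100 = 65.41

65.41 %


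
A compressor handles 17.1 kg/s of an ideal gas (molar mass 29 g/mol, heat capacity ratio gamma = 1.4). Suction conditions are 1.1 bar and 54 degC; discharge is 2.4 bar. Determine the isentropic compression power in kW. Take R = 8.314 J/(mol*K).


Isentropic work: W = m*(gamma/(gamma-1))*(R*T1/MW)*((P2/P1)^((gamma-1)/gamma) - 1)
T1 = 54 + 273.15 = 327.15 K
Pressure ratio = 2.4 / 1.1 = 2.18182
Exponent = (1.4 - 1)/1.4 = 0.285714
(P2/P1)^exp - 1 = 2.18182^0.285714 - 1 = 0.249699
W = 17.1 * 1.4 / 0.4 * 8.314 * 327.15 / 29 * 0.249699 = 1402

1402 kW


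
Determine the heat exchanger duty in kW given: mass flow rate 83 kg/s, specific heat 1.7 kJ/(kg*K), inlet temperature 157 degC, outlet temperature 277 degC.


Q = m_dot * cp * delta_T
delta_T = 277 - 157 = 120 K
Q = 83 * 1.7 * 120
= 141.1 * 120
= 16932 kW

16932 kW


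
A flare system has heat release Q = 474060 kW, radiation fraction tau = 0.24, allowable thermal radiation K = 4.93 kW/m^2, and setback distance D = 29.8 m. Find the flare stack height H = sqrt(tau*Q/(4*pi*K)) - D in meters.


tau*Q/(4*pi*K) = 0.24 * 474060 / (4 * pi * 4.93) = 1836.49
sqrt(1836.49) = 42.8543
H = 42.8543 - 29.8 = 13.05

13.05 m


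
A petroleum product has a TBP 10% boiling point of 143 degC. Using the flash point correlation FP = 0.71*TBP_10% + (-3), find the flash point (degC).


FP = 0.71 * 143 + (-3) = 98.53

98.53 degC


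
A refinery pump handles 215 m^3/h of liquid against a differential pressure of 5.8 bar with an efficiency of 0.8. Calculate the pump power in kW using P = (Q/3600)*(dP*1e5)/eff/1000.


Q = 215 / 3600 = 0.0597222 m^3/s
P = 0.0597222 * (5.8 * 1e5) / 0.8 / 1000 = 43.30

43.30 kW


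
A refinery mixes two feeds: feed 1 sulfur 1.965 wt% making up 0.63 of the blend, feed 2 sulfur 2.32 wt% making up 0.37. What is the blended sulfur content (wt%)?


Linear sulfur blending: S_blend = x1*S1 + x2*S2
Contribution 1: 0.63 * 1.965 = 1.23795 wt%
Contribution 2: 0.37 * 2.32 = 0.8584 wt%
S_blend = 1.23795 + 0.8584 = 2.09635

2.09635 wt%


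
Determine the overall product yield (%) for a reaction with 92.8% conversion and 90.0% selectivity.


Overall yield = conversion (%) * selectivity (%) / 100
Conversion = 92.8%, Selectivity = 90.0%
Y = 92.8 * 90.0 / 100
= 83.52 %

83.52 %


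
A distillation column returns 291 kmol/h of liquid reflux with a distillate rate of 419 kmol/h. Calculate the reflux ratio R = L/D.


Reflux ratio definition: R = L / D (liquid returned / distillate withdrawn)
L = 291 kmol/h, D = 419 kmol/h
R = 291 / 419 = 0.6945

0.6945


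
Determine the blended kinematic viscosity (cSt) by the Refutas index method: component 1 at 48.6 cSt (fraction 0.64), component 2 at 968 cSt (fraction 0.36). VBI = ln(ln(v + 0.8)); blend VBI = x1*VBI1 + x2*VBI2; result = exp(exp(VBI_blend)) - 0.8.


Refutas method: VBN_i = 14.534*ln(ln(visc_i + 0.8)) + 10.975, blended linearly by mass fraction; since VBN is linear in VBI_i = ln(ln(visc_i + 0.8)) and the fractions sum to 1, blend VBI directly: visc = exp(exp(VBI_blend)) - 0.8
VBI_1 = ln(ln(48.6 + 0.8)) = 1.36096
VBI_2 = ln(ln(968 + 0.8)) = 1.92805
VBI_blend = 0.64 * 1.36096 + 0.36 * 1.92805 = 1.56511
visc_blend = exp(exp(1.56511)) - 0.8 = 118.7

118.7 cSt


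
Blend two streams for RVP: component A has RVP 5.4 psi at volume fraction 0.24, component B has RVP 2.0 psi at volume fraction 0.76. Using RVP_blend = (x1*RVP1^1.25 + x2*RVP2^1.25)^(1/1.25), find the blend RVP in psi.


Chevron index: RVP_blend = (sum xi*RVPi^1.25)^(1/1.25)
RVP^1.25 terms: 0.24 * 5.4^1.25 + 0.76 * 2.0^1.25 = 3.78321
RVP_blend = 3.78321^(1/1.25) = 2.899

2.899 psi


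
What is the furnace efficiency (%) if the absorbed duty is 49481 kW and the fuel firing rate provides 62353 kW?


Furnace efficiency = Q_absorbed / Q_fuel * 100
= 49481 / 62353 * 100 = 79.36

79.36 %


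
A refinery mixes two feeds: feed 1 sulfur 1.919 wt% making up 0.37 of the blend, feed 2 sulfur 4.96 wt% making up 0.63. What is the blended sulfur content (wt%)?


Linear sulfur blending: S_blend = x1*S1 + x2*S2
Contribution 1: 0.37 * 1.919 = 0.71003 wt%
Contribution 2: 0.63 * 4.96 = 3.1248 wt%
S_blend = 0.71003 + 3.1248 = 3.83483

3.83483 wt%


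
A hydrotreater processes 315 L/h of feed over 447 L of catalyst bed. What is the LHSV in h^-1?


LHSV = volumetric feed rate / catalyst volume
= 315 L/h / 447 L
= 0.7047 h^-1

0.7047 h^-1


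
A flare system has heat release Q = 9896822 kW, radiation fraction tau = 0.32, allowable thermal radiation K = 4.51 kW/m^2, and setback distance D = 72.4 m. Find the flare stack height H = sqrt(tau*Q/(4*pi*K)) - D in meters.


tau*Q/(4*pi*K) = 0.32 * 9896822 / (4 * pi * 4.51) = 55880.4
sqrt(55880.4) = 236.39
H = 236.39 - 72.4 = 164.0

164.0 m


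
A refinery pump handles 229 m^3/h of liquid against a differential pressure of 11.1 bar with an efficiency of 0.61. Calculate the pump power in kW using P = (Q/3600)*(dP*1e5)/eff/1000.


Q = 229 / 3600 = 0.0636111 m^3/s
P = 0.0636111 * (11.1 * 1e5) / 0.61 / 1000 = 115.8

115.8 kW


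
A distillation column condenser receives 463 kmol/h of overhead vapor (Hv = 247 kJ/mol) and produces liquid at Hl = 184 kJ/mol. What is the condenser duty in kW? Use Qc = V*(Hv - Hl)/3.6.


Qc = 463 * (247 - 184) / 3.6 = 463 * 63 / 3.6 = 8102

8102 kW


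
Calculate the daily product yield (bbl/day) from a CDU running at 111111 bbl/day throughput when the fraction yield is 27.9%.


Crude throughput = 111111 bbl/day
Fraction yield = 27.9%
yield = throughput * fraction / 100
yield = 111111 * 27.9 / 100 = 30999.969

30999.969 bbl/day


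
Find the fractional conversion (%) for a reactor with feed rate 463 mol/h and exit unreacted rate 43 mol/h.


X = (F_in - F_out) / F_in * 100
Moles reacted = 463 - 43 = 420
X = 420 / 463 * 100
= 0.9071 * 100
= 90.71 %

90.71 %


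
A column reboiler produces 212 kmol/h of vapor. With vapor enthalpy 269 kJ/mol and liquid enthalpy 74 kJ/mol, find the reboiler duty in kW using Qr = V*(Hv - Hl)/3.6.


Qr = 212 * (269 - 74) / 3.6 = 212 * 195 / 3.6 = 11480

11480 kW


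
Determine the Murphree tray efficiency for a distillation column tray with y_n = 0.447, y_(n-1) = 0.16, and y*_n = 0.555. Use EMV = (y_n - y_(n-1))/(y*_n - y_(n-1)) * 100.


Murphree vapor efficiency: EMV = (y_n - y_(n-1)) / (y*_n - y_(n-1)) * 100
EMV = (0.447 - 0.16) / (0.555 - 0.16) * 100 = 0.287 / 0.395 * 100 = 72.66

72.66 %


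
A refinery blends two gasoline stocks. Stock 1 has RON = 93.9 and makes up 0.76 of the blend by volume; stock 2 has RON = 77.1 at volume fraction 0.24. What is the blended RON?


Linear blending: RON_blend = sum(vi * RONi)
Contribution 1: 0.76 * 93.9 = 71.364
Contribution 2: 0.24 * 77.1 = 18.504
RON_blend = 71.364 + 18.504 = 89.868

89.868


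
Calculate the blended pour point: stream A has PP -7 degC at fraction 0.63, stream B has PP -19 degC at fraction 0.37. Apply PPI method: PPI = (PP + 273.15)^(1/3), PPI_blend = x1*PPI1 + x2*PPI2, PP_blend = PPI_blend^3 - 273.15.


PPI_1 = (-7 + 273.15)^(1/3) = 6.432436
PPI_2 = (-19 + 273.15)^(1/3) = 6.334272
PPI_blend = 0.63 * 6.432436 + 0.37 * 6.334272 = 6.396115
PP_blend = 6.396115^3 - 273.15 = 261.6669 - 273.15 = -11.48

-11.48 degC


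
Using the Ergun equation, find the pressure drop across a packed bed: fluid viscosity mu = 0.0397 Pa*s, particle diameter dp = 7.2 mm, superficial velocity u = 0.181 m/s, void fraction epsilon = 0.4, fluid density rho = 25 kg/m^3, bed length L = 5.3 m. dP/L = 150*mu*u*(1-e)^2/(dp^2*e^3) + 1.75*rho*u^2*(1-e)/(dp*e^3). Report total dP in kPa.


dp = 7.2 mm = 0.0072 m
Viscous term = 150*0.0397*0.181*(1-0.4)^2 / (0.0072^2*0.4^3) = 116955
Inertial term = 1.75*25*0.181^2*(1-0.4) / (0.0072*0.4^3) = 1866.27
dP/L = 116955 + 1866.27 = 118821 Pa/m
dP = 118821 * 5.3 / 1000 = 629.8 kPa

629.8 kPa


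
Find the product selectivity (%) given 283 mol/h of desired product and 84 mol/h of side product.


Selectivity = desired / (desired + undesired) * 100
Total products = 283 + 84 = 367 mol/h
S = 283 / 367 * 100
= 0.7711 * 100
= 77.11 %

77.11 %


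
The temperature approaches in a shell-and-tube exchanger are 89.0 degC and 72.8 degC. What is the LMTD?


LMTD = (dT1 - dT2) / ln(dT1/dT2)
= (89.0 - 72.8) / ln(89.0 / 72.8) = 16.2 / 0.20092 = 80.63

80.63 degC


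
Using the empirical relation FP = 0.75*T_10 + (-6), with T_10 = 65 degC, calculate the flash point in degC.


FP = 0.75 * 65 + (-6) = 42.75

42.75 degC


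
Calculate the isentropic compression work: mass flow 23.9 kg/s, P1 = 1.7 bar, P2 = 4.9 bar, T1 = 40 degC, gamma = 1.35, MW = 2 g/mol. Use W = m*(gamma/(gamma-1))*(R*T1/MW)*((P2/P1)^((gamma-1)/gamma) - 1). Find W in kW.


Isentropic work: W = m*(gamma/(gamma-1))*(R*T1/MW)*((P2/P1)^((gamma-1)/gamma) - 1)
T1 = 40 + 273.15 = 313.15 K
Pressure ratio = 4.9 / 1.7 = 2.88235
Exponent = (1.35 - 1)/1.35 = 0.259259
(P2/P1)^exp - 1 = 2.88235^0.259259 - 1 = 0.315811
W = 23.9 * 1.35 / 0.35 * 8.314 * 313.15 / 2 * 0.315811 = 37900

37900 kW


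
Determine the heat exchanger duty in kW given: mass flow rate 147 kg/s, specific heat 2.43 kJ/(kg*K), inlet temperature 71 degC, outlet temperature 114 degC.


Q = m_dot * cp * delta_T
delta_T = 114 - 71 = 43 K
Q = 147 * 2.43 * 43
= 357.21 * 43
= 15360.03 kW

15360.03 kW


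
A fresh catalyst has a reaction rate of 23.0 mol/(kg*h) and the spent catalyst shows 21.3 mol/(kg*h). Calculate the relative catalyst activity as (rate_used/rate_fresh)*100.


Activity (%) = (rate_used / rate_fresh) * 100
rate_used = 21.3, rate_fresh = 23.0
= (21.3 / 23.0) * 100
= 0.9261 * 100 = 92.61

92.61 %


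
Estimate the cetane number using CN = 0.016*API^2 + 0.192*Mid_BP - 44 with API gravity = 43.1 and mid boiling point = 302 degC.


CN = 0.016 * 43.1^2 + 0.192 * 302 - 44
CN = 29.72176 + 57.984 - 44 = 43.70576

43.70576


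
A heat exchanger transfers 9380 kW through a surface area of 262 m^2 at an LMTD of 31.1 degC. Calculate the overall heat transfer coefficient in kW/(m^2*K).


From Q = U*A*LMTD, U = Q / (A * LMTD)
U = 9380 / (262 * 31.1) = 9380 / 8148.2 = 1.151

1.151 kW/(m^2*K)


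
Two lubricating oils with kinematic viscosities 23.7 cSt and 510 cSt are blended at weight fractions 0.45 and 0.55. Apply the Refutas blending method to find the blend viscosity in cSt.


Refutas method: VBN_i = 14.534*ln(ln(visc_i + 0.8)) + 10.975, blended linearly by mass fraction; since VBN is linear in VBI_i = ln(ln(visc_i + 0.8)) and the fractions sum to 1, blend VBI directly: visc = exp(exp(VBI_blend)) - 0.8
VBI_1 = ln(ln(23.7 + 0.8)) = 1.16274
VBI_2 = ln(ln(510 + 0.8)) = 1.83034
VBI_blend = 0.45 * 1.16274 + 0.55 * 1.83034 = 1.52992
visc_blend = exp(exp(1.52992)) - 0.8 = 100.5

100.5 cSt


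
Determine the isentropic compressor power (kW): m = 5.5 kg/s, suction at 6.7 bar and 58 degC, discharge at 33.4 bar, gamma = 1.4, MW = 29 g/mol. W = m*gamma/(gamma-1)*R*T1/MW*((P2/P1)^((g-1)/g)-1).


Isentropic work: W = m*(gamma/(gamma-1))*(R*T1/MW)*((P2/P1)^((gamma-1)/gamma) - 1)
T1 = 58 + 273.15 = 331.15 K
Pressure ratio = 33.4 / 6.7 = 4.98507
Exponent = (1.4 - 1)/1.4 = 0.285714
(P2/P1)^exp - 1 = 4.98507^0.285714 - 1 = 0.582466
W = 5.5 * 1.4 / 0.4 * 8.314 * 331.15 / 29 * 0.582466 = 1064

1064 kW


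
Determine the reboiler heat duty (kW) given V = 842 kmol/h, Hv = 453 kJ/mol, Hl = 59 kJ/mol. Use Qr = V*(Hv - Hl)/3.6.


Qr = 842 * (453 - 59) / 3.6 = 842 * 394 / 3.6 = 92150

92150 kW


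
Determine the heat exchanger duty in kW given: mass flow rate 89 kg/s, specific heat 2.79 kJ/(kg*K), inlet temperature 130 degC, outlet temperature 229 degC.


Q = m_dot * cp * delta_T
delta_T = 229 - 130 = 99 K
Q = 89 * 2.79 * 99
= 248.31 * 99
= 24582.69 kW

24582.69 kW


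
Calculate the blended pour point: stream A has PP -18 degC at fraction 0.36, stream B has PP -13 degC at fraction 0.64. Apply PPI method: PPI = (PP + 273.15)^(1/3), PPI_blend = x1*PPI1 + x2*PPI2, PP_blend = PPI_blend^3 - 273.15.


PPI_1 = (-18 + 273.15)^(1/3) = 6.342569
PPI_2 = (-13 + 273.15)^(1/3) = 6.383731
PPI_blend = 0.36 * 6.342569 + 0.64 * 6.383731 = 6.368913
PP_blend = 6.368913^3 - 273.15 = 258.3426 - 273.15 = -14.81

-14.81 degC


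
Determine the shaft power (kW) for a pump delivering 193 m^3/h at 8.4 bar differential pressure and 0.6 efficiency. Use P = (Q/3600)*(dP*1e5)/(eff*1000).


Q = 193 / 3600 = 0.0536111 m^3/s
P = 0.0536111 * (8.4 * 1e5) / 0.6 / 1000 = 75.06

75.06 kW


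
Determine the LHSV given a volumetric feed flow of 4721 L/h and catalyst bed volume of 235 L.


LHSV = volumetric feed rate / catalyst volume
= 4721 L/h / 235 L
= 20.09 h^-1

20.09 h^-1


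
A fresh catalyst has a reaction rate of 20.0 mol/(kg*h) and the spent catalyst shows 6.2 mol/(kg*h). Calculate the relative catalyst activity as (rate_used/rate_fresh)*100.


Activity (%) = (rate_used / rate_fresh) * 100
rate_used = 6.2, rate_fresh = 20.0
= (6.2 / 20.0) * 100
= 0.3100 * 100 = 31.00

31.00 %


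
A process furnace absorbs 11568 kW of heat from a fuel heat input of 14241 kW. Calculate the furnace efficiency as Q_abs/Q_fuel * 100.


Furnace efficiency = Q_absorbed / Q_fuel * 100
= 11568 / 14241 * 100 = 81.23

81.23 %


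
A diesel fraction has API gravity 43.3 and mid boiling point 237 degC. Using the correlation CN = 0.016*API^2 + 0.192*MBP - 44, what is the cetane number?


CN = 0.016 * 43.3^2 + 0.192 * 237 - 44
CN = 29.99824 + 45.504 - 44 = 31.50224

31.50224


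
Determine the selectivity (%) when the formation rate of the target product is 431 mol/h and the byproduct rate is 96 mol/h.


Selectivity = desired / (desired + undesired) * 100
Total products = 431 + 96 = 527 mol/h
S = 431 / 527 * 100
= 0.8178 * 100
= 81.78 %

81.78 %


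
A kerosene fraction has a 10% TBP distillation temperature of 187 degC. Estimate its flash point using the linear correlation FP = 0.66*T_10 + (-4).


FP = 0.66 * 187 + (-4) = 119.42

119.42 degC


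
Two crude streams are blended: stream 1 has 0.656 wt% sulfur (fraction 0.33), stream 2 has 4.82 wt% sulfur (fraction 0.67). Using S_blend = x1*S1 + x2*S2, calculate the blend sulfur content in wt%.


Linear sulfur blending: S_blend = x1*S1 + x2*S2
Contribution 1: 0.33 * 0.656 = 0.21648 wt%
Contribution 2: 0.67 * 4.82 = 3.2294 wt%
S_blend = 0.21648 + 3.2294 = 3.44588

3.44588 wt%


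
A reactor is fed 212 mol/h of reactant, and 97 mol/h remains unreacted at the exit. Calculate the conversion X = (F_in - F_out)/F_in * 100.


X = (F_in - F_out) / F_in * 100
Moles reacted = 212 - 97 = 115
X = 115 / 212 * 100
= 0.5425 * 100
= 54.25 %

54.25 %


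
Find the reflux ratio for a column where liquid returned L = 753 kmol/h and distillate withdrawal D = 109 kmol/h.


Reflux ratio definition: R = L / D (liquid returned / distillate withdrawn)
L = 753 kmol/h, D = 109 kmol/h
R = 753 / 109 = 6.908

6.908


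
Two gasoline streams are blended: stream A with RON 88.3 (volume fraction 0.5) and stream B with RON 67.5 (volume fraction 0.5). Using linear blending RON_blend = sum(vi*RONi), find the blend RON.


Linear blending: RON_blend = sum(vi * RONi)
Contribution 1: 0.5 * 88.3 = 44.15
Contribution 2: 0.5 * 67.5 = 33.75
RON_blend = 44.15 + 33.75 = 77.9

77.9


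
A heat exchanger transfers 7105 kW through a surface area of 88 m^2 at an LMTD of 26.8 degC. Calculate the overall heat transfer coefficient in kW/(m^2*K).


From Q = U*A*LMTD, U = Q / (A * LMTD)
U = 7105 / (88 * 26.8) = 7105 / 2358.4 = 3.013

3.013 kW/(m^2*K)


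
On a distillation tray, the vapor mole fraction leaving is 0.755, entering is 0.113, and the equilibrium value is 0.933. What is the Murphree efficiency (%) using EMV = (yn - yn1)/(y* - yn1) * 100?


Murphree vapor efficiency: EMV = (y_n - y_(n-1)) / (y*_n - y_(n-1)) * 100
EMV = (0.755 - 0.113) / (0.933 - 0.113) * 100 = 0.642 / 0.82 * 100 = 78.29

78.29 %


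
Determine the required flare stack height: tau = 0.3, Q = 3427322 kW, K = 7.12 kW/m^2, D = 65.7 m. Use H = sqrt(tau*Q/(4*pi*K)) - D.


tau*Q/(4*pi*K) = 0.3 * 3427322 / (4 * pi * 7.12) = 11491.8
sqrt(11491.8) = 107.2
H = 107.2 - 65.7 = 41.50

41.50 m


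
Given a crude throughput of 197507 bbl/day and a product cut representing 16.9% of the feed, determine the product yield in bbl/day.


Crude throughput = 197507 bbl/day
Fraction yield = 16.9%
yield = throughput * fraction / 100
yield = 197507 * 16.9 / 100 = 33378.683

33378.683 bbl/day


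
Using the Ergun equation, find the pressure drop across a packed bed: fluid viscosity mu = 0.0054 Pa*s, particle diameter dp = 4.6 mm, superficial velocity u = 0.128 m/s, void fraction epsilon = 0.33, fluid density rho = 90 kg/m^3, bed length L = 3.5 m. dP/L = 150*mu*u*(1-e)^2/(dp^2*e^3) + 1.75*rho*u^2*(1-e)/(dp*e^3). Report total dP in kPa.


dp = 4.6 mm = 0.0046 m
Viscous term = 150*0.0054*0.128*(1-0.33)^2 / (0.0046^2*0.33^3) = 61205
Inertial term = 1.75*90*0.128^2*(1-0.33) / (0.0046*0.33^3) = 10458.7
dP/L = 61205 + 10458.7 = 71663.7 Pa/m
dP = 71663.7 * 3.5 / 1000 = 250.8 kPa

250.8 kPa


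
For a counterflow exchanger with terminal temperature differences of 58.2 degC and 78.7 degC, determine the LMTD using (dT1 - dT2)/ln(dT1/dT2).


LMTD = (dT1 - dT2) / ln(dT1/dT2)
= (58.2 - 78.7) / ln(58.2 / 78.7) = -20.5 / -0.301758 = 67.94

67.94 degC


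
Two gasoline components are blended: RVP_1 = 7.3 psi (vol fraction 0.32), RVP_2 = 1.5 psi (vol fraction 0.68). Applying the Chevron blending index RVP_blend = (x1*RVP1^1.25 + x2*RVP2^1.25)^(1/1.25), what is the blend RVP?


Chevron index: RVP_blend = (sum xi*RVPi^1.25)^(1/1.25)
RVP^1.25 terms: 0.32 * 7.3^1.25 + 0.68 * 1.5^1.25 = 4.96857
RVP_blend = 4.96857^(1/1.25) = 3.606

3.606 psi


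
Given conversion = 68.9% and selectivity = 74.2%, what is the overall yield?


Overall yield = conversion (%) * selectivity (%) / 100
Conversion = 68.9%, Selectivity = 74.2%
Y = 68.9 * 74.2 / 100
= 51.1238 %

51.1238 %


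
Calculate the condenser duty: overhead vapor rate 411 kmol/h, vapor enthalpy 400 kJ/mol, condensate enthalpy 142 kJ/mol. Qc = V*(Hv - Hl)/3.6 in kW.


Qc = 411 * (400 - 142) / 3.6 = 411 * 258 / 3.6 = 29460

29460 kW


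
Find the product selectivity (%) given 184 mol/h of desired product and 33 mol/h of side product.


Selectivity = desired / (desired + undesired) * 100
Total products = 184 + 33 = 217 mol/h
S = 184 / 217 * 100
= 0.8479 * 100
= 84.79 %

84.79 %


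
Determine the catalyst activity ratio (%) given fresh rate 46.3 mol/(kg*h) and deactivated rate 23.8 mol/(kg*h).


Activity (%) = (rate_used / rate_fresh) * 100
rate_used = 23.8, rate_fresh = 46.3
= (23.8 / 46.3) * 100
= 0.5140 * 100 = 51.40

51.40 %


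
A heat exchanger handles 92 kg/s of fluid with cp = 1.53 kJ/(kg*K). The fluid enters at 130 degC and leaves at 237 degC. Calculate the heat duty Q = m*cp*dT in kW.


Q = m_dot * cp * delta_T
delta_T = 237 - 130 = 107 K
Q = 92 * 1.53 * 107
= 140.76 * 107
= 15061.32 kW

15061.32 kW


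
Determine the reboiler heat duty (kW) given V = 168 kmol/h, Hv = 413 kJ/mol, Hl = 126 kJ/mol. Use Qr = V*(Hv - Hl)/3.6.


Qr = 168 * (413 - 126) / 3.6 = 168 * 287 / 3.6 = 13390

13390 kW


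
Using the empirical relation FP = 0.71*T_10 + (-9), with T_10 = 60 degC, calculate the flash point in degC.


FP = 0.71 * 60 + (-9) = 33.6

33.6 degC


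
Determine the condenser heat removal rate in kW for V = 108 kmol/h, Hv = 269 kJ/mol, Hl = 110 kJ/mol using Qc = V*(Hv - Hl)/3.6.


Qc = 108 * (269 - 110) / 3.6 = 108 * 159 / 3.6 = 4770

4770 kW


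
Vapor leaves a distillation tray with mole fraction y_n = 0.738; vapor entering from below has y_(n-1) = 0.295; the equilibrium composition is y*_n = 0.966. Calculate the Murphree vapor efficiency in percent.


Murphree vapor efficiency: EMV = (y_n - y_(n-1)) / (y*_n - y_(n-1)) * 100
EMV = (0.738 - 0.295) / (0.966 - 0.295) * 100 = 0.443 / 0.671 * 100 = 66.02

66.02 %


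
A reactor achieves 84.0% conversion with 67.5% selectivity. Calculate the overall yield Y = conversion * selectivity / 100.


Overall yield = conversion (%) * selectivity (%) / 100
Conversion = 84.0%, Selectivity = 67.5%
Y = 84.0 * 67.5 / 100
= 56.7 %

56.7 %


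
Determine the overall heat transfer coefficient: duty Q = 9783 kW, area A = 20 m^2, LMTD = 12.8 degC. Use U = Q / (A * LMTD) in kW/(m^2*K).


From Q = U*A*LMTD, U = Q / (A * LMTD)
U = 9783 / (20 * 12.8) = 9783 / 256 = 38.21

38.21 kW/(m^2*K)


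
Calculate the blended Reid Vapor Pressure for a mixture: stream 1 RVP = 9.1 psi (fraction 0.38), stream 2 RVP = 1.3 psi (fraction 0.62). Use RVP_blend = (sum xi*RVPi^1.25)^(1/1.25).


Chevron index: RVP_blend = (sum xi*RVPi^1.25)^(1/1.25)
RVP^1.25 terms: 0.38 * 9.1^1.25 + 0.62 * 1.3^1.25 = 6.86664
RVP_blend = 6.86664^(1/1.25) = 4.671

4.671 psi


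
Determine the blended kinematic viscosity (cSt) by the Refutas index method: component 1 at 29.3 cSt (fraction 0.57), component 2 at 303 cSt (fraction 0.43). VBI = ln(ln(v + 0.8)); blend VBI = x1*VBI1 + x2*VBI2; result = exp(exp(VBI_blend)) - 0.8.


Refutas method: VBN_i = 14.534*ln(ln(visc_i + 0.8)) + 10.975, blended linearly by mass fraction; since VBN is linear in VBI_i = ln(ln(visc_i + 0.8)) and the fractions sum to 1, blend VBI directly: visc = exp(exp(VBI_blend)) - 0.8
VBI_1 = ln(ln(29.3 + 0.8)) = 1.22511
VBI_2 = ln(ln(303 + 0.8)) = 1.74333
VBI_blend = 0.57 * 1.22511 + 0.43 * 1.74333 = 1.44794
visc_blend = exp(exp(1.44794)) - 0.8 = 69.61

69.61 cSt


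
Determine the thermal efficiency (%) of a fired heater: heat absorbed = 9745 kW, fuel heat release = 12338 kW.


Furnace efficiency = Q_absorbed / Q_fuel * 100
= 9745 / 12338 * 100 = 78.98

78.98 %


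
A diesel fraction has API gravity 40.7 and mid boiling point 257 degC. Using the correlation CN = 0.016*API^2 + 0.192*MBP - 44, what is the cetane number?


CN = 0.016 * 40.7^2 + 0.192 * 257 - 44
CN = 26.50384 + 49.344 - 44 = 31.84784

31.84784


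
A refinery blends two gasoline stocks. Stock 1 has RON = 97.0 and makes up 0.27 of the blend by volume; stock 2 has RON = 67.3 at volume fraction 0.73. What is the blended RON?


Linear blending: RON_blend = sum(vi * RONi)
Contribution 1: 0.27 * 97.0 = 26.19
Contribution 2: 0.73 * 67.3 = 49.129
RON_blend = 26.19 + 49.129 = 75.319

75.319


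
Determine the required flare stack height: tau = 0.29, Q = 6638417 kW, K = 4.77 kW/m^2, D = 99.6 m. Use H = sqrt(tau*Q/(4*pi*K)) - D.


tau*Q/(4*pi*K) = 0.29 * 6638417 / (4 * pi * 4.77) = 32116.9
sqrt(32116.9) = 179.212
H = 179.212 - 99.6 = 79.61

79.61 m


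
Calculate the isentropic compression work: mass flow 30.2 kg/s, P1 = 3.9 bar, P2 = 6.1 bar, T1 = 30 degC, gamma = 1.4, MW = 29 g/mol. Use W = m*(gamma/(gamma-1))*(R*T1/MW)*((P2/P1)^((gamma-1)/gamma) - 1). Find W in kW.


Isentropic work: W = m*(gamma/(gamma-1))*(R*T1/MW)*((P2/P1)^((gamma-1)/gamma) - 1)
T1 = 30 + 273.15 = 303.15 K
Pressure ratio = 6.1 / 3.9 = 1.5641
Exponent = (1.4 - 1)/1.4 = 0.285714
(P2/P1)^exp - 1 = 1.5641^0.285714 - 1 = 0.136329
W = 30.2 * 1.4 / 0.4 * 8.314 * 303.15 / 29 * 0.136329 = 1252

1252 kW


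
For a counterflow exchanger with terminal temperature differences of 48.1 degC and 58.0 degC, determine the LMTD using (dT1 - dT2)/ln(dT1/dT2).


LMTD = (dT1 - dT2) / ln(dT1/dT2)
= (48.1 - 58.0) / ln(48.1 / 58.0) = -9.9 / -0.187161 = 52.90

52.90 degC


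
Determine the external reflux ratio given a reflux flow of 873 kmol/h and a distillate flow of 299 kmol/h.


Reflux ratio definition: R = L / D (liquid returned / distillate withdrawn)
L = 873 kmol/h, D = 299 kmol/h
R = 873 / 299 = 2.920

2.920


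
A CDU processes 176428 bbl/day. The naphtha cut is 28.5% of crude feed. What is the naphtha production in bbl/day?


Crude throughput = 176428 bbl/day
Fraction yield = 28.5%
yield = throughput * fraction / 100
yield = 176428 * 28.5 / 100 = 50281.98

50281.98 bbl/day


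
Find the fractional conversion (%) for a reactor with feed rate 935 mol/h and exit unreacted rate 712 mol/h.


X = (F_in - F_out) / F_in * 100
Moles reacted = 935 - 712 = 223
X = 223 / 935 * 100
= 0.2385 * 100
= 23.85 %

23.85 %


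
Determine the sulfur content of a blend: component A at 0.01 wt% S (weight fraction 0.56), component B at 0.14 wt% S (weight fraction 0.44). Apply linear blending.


Linear sulfur blending: S_blend = x1*S1 + x2*S2
Contribution 1: 0.56 * 0.01 = 0.0056 wt%
Contribution 2: 0.44 * 0.14 = 0.0616 wt%
S_blend = 0.0056 + 0.0616 = 0.0672

0.0672 wt%


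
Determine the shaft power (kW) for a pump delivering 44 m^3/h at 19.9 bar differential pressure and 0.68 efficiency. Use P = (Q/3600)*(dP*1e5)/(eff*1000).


Q = 44 / 3600 = 0.0122222 m^3/s
P = 0.0122222 * (19.9 * 1e5) / 0.68 / 1000 = 35.77

35.77 kW


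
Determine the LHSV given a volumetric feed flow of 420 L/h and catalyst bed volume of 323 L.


LHSV = volumetric feed rate / catalyst volume
= 420 L/h / 323 L
= 1.300 h^-1

1.300 h^-1


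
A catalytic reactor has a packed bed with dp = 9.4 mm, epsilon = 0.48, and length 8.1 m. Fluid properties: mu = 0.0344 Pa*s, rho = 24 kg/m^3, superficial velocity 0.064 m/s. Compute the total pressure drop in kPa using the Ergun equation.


dp = 9.4 mm = 0.0094 m
Viscous term = 150*0.0344*0.064*(1-0.48)^2 / (0.0094^2*0.48^3) = 9138.12
Inertial term = 1.75*24*0.064^2*(1-0.48) / (0.0094*0.48^3) = 86.052
dP/L = 9138.12 + 86.052 = 9224.17 Pa/m
dP = 9224.17 * 8.1 / 1000 = 74.72 kPa

74.72 kPa


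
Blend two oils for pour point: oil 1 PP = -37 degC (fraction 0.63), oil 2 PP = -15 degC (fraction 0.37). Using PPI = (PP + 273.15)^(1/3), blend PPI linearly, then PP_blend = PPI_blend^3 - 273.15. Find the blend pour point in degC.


PPI_1 = (-37 + 273.15)^(1/3) = 6.181056
PPI_2 = (-15 + 273.15)^(1/3) = 6.36733
PPI_blend = 0.63 * 6.181056 + 0.37 * 6.36733 = 6.249977
PP_blend = 6.249977^3 - 273.15 = 244.1379 - 273.15 = -29.01

-29.01 degC


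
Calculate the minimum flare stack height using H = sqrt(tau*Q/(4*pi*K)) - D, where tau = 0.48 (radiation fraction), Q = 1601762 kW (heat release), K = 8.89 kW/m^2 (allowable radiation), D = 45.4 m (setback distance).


tau*Q/(4*pi*K) = 0.48 * 1601762 / (4 * pi * 8.89) = 6882.2
sqrt(6882.2) = 82.959
H = 82.959 - 45.4 = 37.56

37.56 m
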